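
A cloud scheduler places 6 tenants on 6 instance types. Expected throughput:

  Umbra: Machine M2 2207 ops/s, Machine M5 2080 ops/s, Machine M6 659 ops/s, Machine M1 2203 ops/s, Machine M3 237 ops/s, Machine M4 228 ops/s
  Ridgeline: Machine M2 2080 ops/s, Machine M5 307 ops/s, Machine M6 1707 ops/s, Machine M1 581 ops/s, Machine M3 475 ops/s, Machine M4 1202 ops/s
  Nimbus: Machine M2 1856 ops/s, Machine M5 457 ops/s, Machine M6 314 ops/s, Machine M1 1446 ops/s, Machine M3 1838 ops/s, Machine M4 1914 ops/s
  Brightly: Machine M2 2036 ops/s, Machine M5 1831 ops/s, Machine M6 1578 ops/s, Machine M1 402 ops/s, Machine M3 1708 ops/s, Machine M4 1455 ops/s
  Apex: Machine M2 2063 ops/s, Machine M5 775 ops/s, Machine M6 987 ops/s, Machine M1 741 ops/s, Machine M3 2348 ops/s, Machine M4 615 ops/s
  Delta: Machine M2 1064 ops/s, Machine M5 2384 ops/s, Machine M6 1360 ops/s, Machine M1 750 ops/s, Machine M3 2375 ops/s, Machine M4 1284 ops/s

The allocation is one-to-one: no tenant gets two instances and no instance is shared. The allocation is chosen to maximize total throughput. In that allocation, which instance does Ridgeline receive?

Ridgeline receives Machine M6.

Optimal: Umbra→Machine M1 (2203 ops/s), Ridgeline→Machine M6 (1707 ops/s), Nimbus→Machine M4 (1914 ops/s), Brightly→Machine M2 (2036 ops/s), Apex→Machine M3 (2348 ops/s), Delta→Machine M5 (2384 ops/s) — total 2203+1707+1914+2036+2348+2384 = 12592 ops/s.
Column-greedy (each instance in turn goes to its best remaining tenant) gives 11547 ops/s, worse by 1045.
Next-best assignment: Umbra→Machine M1, Ridgeline→Machine M2, Nimbus→Machine M4, Brightly→Machine M6, Apex→Machine M3, Delta→Machine M5 = 12507 ops/s.
Swapping Brightly↔Apex (Brightly→Machine M3 1708 ops/s, Apex→Machine M2 2063 ops/s) loses 613.
Ridgeline's own top instance is Machine M2 (2080 ops/s), but forcing Ridgeline→Machine M2 and reassigning the rest optimally gives only 12507 ops/s — worse by 85.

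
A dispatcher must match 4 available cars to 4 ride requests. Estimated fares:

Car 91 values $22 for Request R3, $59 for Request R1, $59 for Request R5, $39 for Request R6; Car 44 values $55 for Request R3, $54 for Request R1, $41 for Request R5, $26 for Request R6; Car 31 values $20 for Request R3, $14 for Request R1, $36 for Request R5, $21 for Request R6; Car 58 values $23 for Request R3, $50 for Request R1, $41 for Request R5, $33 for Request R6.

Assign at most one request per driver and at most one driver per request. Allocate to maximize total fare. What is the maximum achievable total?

Maximum total: $185

Optimal: Car 91→Request R5 ($59), Car 44→Request R3 ($55), Car 31→Request R6 ($21), Car 58→Request R1 ($50) — total 59+55+21+50 = $185.
Row-greedy (each driver in turn takes its best remaining request) gives $183, worse by 2.
Swapping Car 31↔Car 91 (Car 31→Request R5 $36, Car 91→Request R6 $39) loses 5.
No other one-to-one assignment exceeds $185.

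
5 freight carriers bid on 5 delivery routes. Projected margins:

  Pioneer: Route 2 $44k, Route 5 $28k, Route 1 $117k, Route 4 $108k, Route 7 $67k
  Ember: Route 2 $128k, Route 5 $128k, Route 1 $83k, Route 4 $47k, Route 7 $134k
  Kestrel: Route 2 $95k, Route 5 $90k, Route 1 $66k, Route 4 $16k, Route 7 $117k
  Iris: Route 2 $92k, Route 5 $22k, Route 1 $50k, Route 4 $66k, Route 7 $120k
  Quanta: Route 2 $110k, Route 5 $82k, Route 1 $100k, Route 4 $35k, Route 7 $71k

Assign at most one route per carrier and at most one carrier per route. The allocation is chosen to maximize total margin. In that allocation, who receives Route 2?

Kestrel receives Route 2.

Treat this as an assignment problem: match each carrier to one route.
Optimal: Pioneer→Route 4 ($108k), Ember→Route 5 ($128k), Kestrel→Route 2 ($95k), Iris→Route 7 ($120k), Quanta→Route 1 ($100k) — total 108+128+95+120+100 = $551k.
Max-entry greedy (repeatedly take the single best remaining cell) gives $517k, worse by 34.
Kestrel's own top route is Route 7 ($117k), but forcing Kestrel→Route 7 and reassigning the rest optimally gives only $545k — worse by 6.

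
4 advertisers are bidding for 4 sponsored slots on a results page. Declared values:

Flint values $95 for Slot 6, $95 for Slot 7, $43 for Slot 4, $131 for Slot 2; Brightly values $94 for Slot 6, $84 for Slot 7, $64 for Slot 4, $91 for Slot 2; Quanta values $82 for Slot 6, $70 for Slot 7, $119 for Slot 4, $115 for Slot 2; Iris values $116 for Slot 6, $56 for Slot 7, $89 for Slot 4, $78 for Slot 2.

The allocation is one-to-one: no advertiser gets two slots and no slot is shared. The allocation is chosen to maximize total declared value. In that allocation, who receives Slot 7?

Optimal: Flint→Slot 2 ($131), Brightly→Slot 7 ($84), Quanta→Slot 4 ($119), Iris→Slot 6 ($116) — total 131+84+119+116 = $450.
Column-greedy (each slot in turn goes to its best remaining advertiser) gives $421, worse by 29.
Next-best assignment: Flint→Slot 7, Brightly→Slot 2, Quanta→Slot 4, Iris→Slot 6 = $421.
Brightly's own top slot is Slot 6 ($94), but forcing Brightly→Slot 6 and reassigning the rest optimally gives only $400 — worse by 50.

Brightly receives Slot 7.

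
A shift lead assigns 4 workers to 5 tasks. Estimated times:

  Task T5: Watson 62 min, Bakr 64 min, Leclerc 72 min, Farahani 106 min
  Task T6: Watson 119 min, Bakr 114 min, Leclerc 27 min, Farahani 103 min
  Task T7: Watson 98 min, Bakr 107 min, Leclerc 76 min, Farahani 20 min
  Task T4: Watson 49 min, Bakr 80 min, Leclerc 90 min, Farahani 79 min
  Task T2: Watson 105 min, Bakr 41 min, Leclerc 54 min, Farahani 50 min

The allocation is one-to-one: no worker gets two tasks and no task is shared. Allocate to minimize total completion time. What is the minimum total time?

Min total: 137 min

Optimal: Watson→Task T4 (49 min), Bakr→Task T2 (41 min), Leclerc→Task T6 (27 min), Farahani→Task T7 (20 min) — total 49+41+27+20 = 137 min.
Column-greedy (each task in turn goes to its cheapest remaining worker) gives 189 min, worse by 52.
Next-best assignment: Watson→Task T5, Bakr→Task T2, Leclerc→Task T6, Farahani→Task T7 = 150 min.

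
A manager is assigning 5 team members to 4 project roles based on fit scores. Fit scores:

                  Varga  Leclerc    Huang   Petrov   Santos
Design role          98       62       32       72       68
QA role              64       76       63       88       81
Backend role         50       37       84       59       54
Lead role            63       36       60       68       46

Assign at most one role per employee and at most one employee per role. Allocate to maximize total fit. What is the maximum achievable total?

Maximum total: 331 pts

Treat this as an assignment problem: match each employee to one role.
Optimal: Varga→Design role (98 pts), Santos→QA role (81 pts), Huang→Backend role (84 pts), Petrov→Lead role (68 pts) — total 98+81+84+68 = 331 pts.
Column-greedy (each role in turn goes to its best remaining employee) gives 316 pts, worse by 15.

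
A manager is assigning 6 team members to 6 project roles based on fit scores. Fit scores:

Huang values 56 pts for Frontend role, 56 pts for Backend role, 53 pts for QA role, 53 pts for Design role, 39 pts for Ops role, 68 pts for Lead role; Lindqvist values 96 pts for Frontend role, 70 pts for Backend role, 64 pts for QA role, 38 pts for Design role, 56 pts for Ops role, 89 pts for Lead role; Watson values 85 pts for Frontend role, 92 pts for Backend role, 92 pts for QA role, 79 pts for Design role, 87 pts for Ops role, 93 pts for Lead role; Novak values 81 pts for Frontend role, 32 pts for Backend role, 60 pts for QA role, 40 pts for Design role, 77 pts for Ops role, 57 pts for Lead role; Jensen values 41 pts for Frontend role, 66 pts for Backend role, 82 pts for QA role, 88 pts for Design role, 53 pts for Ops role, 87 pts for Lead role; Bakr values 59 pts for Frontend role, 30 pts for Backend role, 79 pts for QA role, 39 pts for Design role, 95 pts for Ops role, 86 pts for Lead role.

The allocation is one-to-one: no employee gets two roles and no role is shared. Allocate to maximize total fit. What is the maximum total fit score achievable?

This is a one-to-one assignment (maximum-weight bipartite matching).
Optimal: Huang→Backend role (56 pts), Lindqvist→Lead role (89 pts), Watson→QA role (92 pts), Novak→Frontend role (81 pts), Jensen→Design role (88 pts), Bakr→Ops role (95 pts) — total 56+89+92+81+88+95 = 501 pts.
Max-entry greedy (repeatedly take the single best remaining cell) gives 488 pts, worse by 13.
Next-best assignment: Huang→Lead role, Lindqvist→Frontend role, Watson→Backend role, Novak→Ops role, Jensen→Design role, Bakr→QA role = 500 pts.

Maximum total: 501 pts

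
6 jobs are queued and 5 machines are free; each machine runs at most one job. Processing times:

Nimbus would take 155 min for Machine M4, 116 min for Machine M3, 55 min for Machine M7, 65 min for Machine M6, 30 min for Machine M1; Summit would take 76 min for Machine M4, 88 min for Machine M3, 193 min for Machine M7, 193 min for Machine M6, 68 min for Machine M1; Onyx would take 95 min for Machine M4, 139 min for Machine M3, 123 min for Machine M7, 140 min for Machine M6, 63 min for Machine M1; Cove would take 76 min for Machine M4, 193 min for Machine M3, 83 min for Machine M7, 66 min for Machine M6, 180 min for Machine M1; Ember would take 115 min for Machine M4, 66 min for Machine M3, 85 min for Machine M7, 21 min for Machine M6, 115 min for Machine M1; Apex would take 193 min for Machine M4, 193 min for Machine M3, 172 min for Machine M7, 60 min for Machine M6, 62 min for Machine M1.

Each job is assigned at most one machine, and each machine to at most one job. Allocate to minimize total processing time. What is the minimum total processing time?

This is the linear assignment problem.
Optimal: Cove→Machine M4 (76 min), Summit→Machine M3 (88 min), Nimbus→Machine M7 (55 min), Ember→Machine M6 (21 min), Apex→Machine M1 (62 min) — total 76+88+55+21+62 = 302 min.
Row-greedy (each job in turn takes its cheapest remaining machine) gives 361 min, worse by 59.
Swapping Ember↔Summit (Ember→Machine M3 66 min, Summit→Machine M6 193 min) adds 150.
No other one-to-one assignment undercuts 302 min.

Minimum total: 302 min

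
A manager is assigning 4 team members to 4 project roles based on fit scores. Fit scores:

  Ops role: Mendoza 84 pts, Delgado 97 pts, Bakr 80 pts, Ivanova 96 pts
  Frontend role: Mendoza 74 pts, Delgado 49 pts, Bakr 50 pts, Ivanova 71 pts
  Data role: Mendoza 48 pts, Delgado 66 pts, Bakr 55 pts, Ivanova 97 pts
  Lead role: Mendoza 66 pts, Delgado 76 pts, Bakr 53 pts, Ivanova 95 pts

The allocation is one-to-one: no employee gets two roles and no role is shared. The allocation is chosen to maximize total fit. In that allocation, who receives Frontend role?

Optimal: Mendoza→Frontend role (74 pts), Delgado→Lead role (76 pts), Bakr→Ops role (80 pts), Ivanova→Data role (97 pts) — total 74+76+80+97 = 327 pts.
Column-greedy (each role in turn goes to its best remaining employee) gives 321 pts, worse by 6.
Checked against all permutations: 327 pts is optimal.
Mendoza's own top role is Ops role (84 pts), but forcing Mendoza→Ops role and reassigning the rest optimally gives only 307 pts — worse by 20.

Mendoza receives Frontend role.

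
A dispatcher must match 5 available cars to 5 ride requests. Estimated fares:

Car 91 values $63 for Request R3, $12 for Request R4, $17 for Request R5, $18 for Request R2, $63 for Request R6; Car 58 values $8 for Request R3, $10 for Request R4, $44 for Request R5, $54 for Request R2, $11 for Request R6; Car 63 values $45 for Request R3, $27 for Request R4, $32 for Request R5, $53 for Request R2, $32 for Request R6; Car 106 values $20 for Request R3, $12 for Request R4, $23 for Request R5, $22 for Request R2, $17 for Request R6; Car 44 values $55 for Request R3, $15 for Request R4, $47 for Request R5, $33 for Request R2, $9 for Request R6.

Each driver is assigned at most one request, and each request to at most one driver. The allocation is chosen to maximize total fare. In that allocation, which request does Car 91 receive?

Optimal: Car 91→Request R6 ($63), Car 58→Request R5 ($44), Car 63→Request R2 ($53), Car 106→Request R4 ($12), Car 44→Request R3 ($55) — total 63+44+53+12+55 = $227.
Max-entry greedy (repeatedly take the single best remaining cell) gives $208, worse by 19.
Car 91's own top request is Request R3 ($63), but forcing Car 91→Request R3 and reassigning the rest optimally gives only $208 — worse by 19.

Car 91 receives Request R6.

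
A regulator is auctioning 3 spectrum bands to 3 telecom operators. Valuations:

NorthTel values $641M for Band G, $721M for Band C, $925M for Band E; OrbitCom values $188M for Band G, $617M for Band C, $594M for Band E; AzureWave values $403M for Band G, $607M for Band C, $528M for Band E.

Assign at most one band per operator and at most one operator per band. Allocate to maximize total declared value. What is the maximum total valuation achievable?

Maximum total: $1945M

Optimal: NorthTel→Band E ($925M), OrbitCom→Band C ($617M), AzureWave→Band G ($403M) — total 925+617+403 = $1945M.
Column-greedy (each band in turn goes to its best remaining operator) gives $1786M, worse by 159.
Next-best assignment: NorthTel→Band G, OrbitCom→Band E, AzureWave→Band C = $1842M.
Swapping AzureWave↔OrbitCom (AzureWave→Band C $607M, OrbitCom→Band G $188M) loses 225.
Checked against all permutations: $1945M is optimal.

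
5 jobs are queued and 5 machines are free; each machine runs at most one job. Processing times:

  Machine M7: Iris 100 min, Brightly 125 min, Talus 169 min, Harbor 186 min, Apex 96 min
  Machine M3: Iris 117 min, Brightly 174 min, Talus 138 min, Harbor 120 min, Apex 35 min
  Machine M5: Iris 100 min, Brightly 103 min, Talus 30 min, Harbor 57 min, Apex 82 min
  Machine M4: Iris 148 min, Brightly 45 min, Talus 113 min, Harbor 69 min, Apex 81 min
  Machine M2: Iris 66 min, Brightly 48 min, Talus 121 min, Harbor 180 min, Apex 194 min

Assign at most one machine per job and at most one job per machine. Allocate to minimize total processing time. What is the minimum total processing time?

Min total: 282 min

This is a one-to-one assignment (minimum-cost bipartite matching).
Optimal: Iris→Machine M7 (100 min), Brightly→Machine M2 (48 min), Talus→Machine M5 (30 min), Harbor→Machine M4 (69 min), Apex→Machine M3 (35 min) — total 100+48+30+69+35 = 282 min.
Column-greedy (each machine in turn goes to its cheapest remaining job) gives 468 min, worse by 186.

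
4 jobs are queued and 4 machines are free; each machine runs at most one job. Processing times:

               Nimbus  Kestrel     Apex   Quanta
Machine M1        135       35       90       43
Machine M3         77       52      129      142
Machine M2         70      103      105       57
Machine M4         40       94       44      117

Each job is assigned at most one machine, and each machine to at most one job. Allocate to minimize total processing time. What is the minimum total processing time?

Minimum total: 209 min

Treat this as an assignment problem: match each job to one machine.
Optimal: Nimbus→Machine M2 (70 min), Kestrel→Machine M3 (52 min), Apex→Machine M4 (44 min), Quanta→Machine M1 (43 min) — total 70+52+44+43 = 209 min.
Row-greedy (each job in turn takes its cheapest remaining machine) gives 322 min, worse by 113.
Next-best assignment: Nimbus→Machine M3, Kestrel→Machine M1, Apex→Machine M4, Quanta→Machine M2 = 213 min.
Every other assignment is strictly worse.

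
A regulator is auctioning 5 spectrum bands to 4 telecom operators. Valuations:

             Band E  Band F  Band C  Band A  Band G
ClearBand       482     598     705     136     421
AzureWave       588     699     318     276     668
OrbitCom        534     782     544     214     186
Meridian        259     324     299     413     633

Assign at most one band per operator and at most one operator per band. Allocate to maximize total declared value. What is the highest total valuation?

Maximum total: $2708M

Optimal: ClearBand→Band C ($705M), AzureWave→Band E ($588M), OrbitCom→Band F ($782M), Meridian→Band G ($633M) — total 705+588+782+633 = $2708M.
Max-entry greedy (repeatedly take the single best remaining cell) gives $2568M, worse by 140.
Next-best assignment: ClearBand→Band C, AzureWave→Band F, OrbitCom→Band E, Meridian→Band G = $2571M.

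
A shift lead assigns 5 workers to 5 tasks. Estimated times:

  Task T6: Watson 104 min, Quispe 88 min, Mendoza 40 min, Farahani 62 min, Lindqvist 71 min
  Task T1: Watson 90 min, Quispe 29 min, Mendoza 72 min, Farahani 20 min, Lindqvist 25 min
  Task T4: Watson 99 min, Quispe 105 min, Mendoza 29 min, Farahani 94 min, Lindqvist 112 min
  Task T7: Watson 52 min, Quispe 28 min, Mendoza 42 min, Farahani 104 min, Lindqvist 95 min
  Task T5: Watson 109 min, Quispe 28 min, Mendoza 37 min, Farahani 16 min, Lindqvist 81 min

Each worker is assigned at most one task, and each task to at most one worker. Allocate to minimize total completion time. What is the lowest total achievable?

Optimal: Watson→Task T7 (52 min), Quispe→Task T5 (28 min), Mendoza→Task T4 (29 min), Farahani→Task T6 (62 min), Lindqvist→Task T1 (25 min) — total 52+28+29+62+25 = 196 min.
Row-greedy (each worker in turn takes its cheapest remaining task) gives 200 min, worse by 4.
Checked against all permutations: 196 min is optimal.

Min total: 196 min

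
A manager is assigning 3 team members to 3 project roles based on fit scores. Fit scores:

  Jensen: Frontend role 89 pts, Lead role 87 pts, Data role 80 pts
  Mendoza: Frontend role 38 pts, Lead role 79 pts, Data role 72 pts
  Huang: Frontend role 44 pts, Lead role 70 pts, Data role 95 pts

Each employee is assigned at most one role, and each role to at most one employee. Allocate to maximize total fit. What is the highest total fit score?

Optimal: Jensen→Frontend role (89 pts), Mendoza→Lead role (79 pts), Huang→Data role (95 pts) — total 89+79+95 = 263 pts.
Next-best assignment: Jensen→Frontend role, Mendoza→Data role, Huang→Lead role = 231 pts.
Swapping Jensen↔Mendoza (Jensen→Lead role 87 pts, Mendoza→Frontend role 38 pts) loses 43.

Maximum total: 263 pts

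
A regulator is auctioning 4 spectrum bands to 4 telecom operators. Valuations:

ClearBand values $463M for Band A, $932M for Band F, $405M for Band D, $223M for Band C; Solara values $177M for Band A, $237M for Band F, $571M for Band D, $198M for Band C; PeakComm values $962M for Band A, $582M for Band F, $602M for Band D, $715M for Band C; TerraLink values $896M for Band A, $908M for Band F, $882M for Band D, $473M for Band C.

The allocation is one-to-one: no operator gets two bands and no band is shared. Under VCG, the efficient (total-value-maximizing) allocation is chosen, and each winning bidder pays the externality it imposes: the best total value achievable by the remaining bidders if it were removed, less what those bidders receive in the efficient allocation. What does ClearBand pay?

ClearBand pays $259M.

Efficient allocation: ClearBand→Band F ($932M), Solara→Band D ($571M), PeakComm→Band C ($715M), TerraLink→Band A ($896M); total welfare W = $3114M.
ClearBand receives Band F at value $932M, so the others get W − 932 = $2182M.
Without ClearBand: best allocation of the remaining 3 bidders over all 4 bands is Solara→Band D ($571M), PeakComm→Band A ($962M), TerraLink→Band F ($908M), total $2441M.
VCG payment = (others' best without ClearBand) − (others' welfare with ClearBand) = 2441 − 2182 = $259M.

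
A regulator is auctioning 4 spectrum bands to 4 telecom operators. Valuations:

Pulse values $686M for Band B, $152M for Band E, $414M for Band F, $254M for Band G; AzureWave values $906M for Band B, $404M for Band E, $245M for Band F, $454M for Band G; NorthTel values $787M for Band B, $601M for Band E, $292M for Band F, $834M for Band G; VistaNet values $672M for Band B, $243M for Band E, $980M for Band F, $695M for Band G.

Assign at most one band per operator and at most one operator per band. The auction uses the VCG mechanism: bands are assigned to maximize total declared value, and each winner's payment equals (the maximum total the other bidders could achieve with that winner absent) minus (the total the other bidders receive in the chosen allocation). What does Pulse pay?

Efficient allocation: Pulse→Band B ($686M), AzureWave→Band E ($404M), NorthTel→Band G ($834M), VistaNet→Band F ($980M); total welfare W = $2904M.
Pulse receives Band B at value $686M, so the others get W − 686 = $2218M.
Without Pulse: best allocation of the remaining 3 bidders over all 4 bands is AzureWave→Band B ($906M), NorthTel→Band G ($834M), VistaNet→Band F ($980M), total $2720M.
VCG payment = (others' best without Pulse) − (others' welfare with Pulse) = 2720 − 2218 = $502M.

Pulse pays $502M.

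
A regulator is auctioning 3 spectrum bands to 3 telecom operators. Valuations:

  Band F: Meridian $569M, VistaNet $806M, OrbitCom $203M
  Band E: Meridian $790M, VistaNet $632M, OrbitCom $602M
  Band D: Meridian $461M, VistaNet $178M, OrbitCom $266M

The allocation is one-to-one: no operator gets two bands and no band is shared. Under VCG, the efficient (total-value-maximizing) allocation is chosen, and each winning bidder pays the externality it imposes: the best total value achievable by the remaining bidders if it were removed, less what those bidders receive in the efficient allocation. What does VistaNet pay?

VistaNet pays $108M.

Efficient allocation: Meridian→Band D ($461M), VistaNet→Band F ($806M), OrbitCom→Band E ($602M); total welfare W = $1869M.
VistaNet receives Band F at value $806M, so the others get W − 806 = $1063M.
Without VistaNet: best allocation of the remaining 2 bidders over all 3 bands is Meridian→Band F ($569M), OrbitCom→Band E ($602M), total $1171M.
VCG payment = (others' best without VistaNet) − (others' welfare with VistaNet) = 1171 − 1063 = $108M.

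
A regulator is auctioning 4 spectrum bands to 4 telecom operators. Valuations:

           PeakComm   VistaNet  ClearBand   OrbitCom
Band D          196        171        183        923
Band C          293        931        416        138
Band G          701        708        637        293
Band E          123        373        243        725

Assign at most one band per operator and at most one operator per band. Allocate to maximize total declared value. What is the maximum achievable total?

Optimal: PeakComm→Band G ($701M), VistaNet→Band C ($931M), ClearBand→Band E ($243M), OrbitCom→Band D ($923M) — total 701+931+243+923 = $2798M.
No other one-to-one assignment exceeds $2798M.

Maximum total: $2798M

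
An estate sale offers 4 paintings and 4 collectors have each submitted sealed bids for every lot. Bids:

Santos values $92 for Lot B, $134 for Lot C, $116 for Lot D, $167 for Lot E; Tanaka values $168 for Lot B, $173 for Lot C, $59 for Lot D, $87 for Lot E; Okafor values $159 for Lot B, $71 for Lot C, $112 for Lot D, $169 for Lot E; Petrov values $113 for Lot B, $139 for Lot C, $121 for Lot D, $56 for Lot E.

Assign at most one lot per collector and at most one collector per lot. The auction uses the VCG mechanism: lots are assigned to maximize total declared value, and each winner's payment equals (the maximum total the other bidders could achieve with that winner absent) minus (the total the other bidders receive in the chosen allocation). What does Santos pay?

Santos pays $23.

Efficient allocation: Santos→Lot E ($167), Tanaka→Lot C ($173), Okafor→Lot B ($159), Petrov→Lot D ($121); total welfare W = $620.
Santos receives Lot E at value $167, so the others get W − 167 = $453.
Without Santos: best allocation of the remaining 3 bidders over all 4 lots is Tanaka→Lot B ($168), Okafor→Lot E ($169), Petrov→Lot C ($139), total $476.
VCG payment = (others' best without Santos) − (others' welfare with Santos) = 476 − 453 = $23.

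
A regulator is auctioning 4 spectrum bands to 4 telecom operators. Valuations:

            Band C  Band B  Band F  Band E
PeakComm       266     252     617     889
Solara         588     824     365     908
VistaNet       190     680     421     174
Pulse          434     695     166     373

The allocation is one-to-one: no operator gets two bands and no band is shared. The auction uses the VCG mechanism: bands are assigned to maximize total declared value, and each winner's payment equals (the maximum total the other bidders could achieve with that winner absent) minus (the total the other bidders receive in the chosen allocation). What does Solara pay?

Solara pays $274M.

Efficient allocation: PeakComm→Band F ($617M), Solara→Band E ($908M), VistaNet→Band B ($680M), Pulse→Band C ($434M); total welfare W = $2639M.
Solara receives Band E at value $908M, so the others get W − 908 = $1731M.
Without Solara: best allocation of the remaining 3 bidders over all 4 bands is PeakComm→Band E ($889M), VistaNet→Band F ($421M), Pulse→Band B ($695M), total $2005M.
VCG payment = (others' best without Solara) − (others' welfare with Solara) = 2005 − 1731 = $274M.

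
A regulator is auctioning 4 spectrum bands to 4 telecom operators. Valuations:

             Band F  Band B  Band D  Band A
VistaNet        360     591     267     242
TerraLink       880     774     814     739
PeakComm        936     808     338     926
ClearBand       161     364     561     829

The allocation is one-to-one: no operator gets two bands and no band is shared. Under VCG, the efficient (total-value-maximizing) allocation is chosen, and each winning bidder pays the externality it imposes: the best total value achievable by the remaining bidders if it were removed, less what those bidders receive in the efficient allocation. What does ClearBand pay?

ClearBand pays $56M.

Efficient allocation: VistaNet→Band B ($591M), TerraLink→Band D ($814M), PeakComm→Band F ($936M), ClearBand→Band A ($829M); total welfare W = $3170M.
ClearBand receives Band A at value $829M, so the others get W − 829 = $2341M.
Without ClearBand: best allocation of the remaining 3 bidders over all 4 bands is VistaNet→Band B ($591M), TerraLink→Band F ($880M), PeakComm→Band A ($926M), total $2397M.
VCG payment = (others' best without ClearBand) − (others' welfare with ClearBand) = 2397 − 2341 = $56M.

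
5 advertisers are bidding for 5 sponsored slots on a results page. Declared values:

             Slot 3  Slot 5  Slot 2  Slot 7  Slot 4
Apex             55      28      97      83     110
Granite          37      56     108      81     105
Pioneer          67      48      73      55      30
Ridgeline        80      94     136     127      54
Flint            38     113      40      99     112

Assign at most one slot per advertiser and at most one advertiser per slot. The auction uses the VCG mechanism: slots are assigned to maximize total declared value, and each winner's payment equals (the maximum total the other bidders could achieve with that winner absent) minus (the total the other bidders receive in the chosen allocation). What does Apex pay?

Efficient allocation: Apex→Slot 4 ($110), Granite→Slot 2 ($108), Pioneer→Slot 3 ($67), Ridgeline→Slot 7 ($127), Flint→Slot 5 ($113); total welfare W = $525.
Apex receives Slot 4 at value $110, so the others get W − 110 = $415.
Without Apex: best allocation of the remaining 4 bidders over all 5 slots is Granite→Slot 4 ($105), Pioneer→Slot 3 ($67), Ridgeline→Slot 2 ($136), Flint→Slot 5 ($113), total $421.
VCG payment = (others' best without Apex) − (others' welfare with Apex) = 421 − 415 = $6.

Apex pays $6.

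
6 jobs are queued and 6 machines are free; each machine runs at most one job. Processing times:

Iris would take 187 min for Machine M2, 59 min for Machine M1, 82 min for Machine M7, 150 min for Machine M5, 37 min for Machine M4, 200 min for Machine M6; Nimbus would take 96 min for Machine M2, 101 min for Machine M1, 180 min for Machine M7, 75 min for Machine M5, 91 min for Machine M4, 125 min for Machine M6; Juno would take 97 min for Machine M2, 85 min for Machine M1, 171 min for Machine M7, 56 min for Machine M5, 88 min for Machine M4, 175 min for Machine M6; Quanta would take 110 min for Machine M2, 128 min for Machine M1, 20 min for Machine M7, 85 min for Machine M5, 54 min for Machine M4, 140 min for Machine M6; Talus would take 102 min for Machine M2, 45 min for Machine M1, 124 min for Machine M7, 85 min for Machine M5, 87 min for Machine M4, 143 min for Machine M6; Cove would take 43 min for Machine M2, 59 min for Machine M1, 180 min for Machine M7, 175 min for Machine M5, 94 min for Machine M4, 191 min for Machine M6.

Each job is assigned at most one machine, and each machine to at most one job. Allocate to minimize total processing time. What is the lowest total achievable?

Optimal: Iris→Machine M4 (37 min), Nimbus→Machine M6 (125 min), Juno→Machine M5 (56 min), Quanta→Machine M7 (20 min), Talus→Machine M1 (45 min), Cove→Machine M2 (43 min) — total 37+125+56+20+45+43 = 326 min.
Row-greedy (each job in turn takes its cheapest remaining machine) gives 510 min, worse by 184.

Minimum total: 326 min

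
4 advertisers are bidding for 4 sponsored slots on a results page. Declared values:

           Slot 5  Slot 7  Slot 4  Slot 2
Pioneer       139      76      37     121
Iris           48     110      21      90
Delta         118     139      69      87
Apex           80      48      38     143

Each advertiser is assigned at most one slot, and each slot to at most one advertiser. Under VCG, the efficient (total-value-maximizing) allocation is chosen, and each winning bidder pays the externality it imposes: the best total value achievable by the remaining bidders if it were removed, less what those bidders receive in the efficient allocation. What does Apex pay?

Apex pays $50.

Efficient allocation: Pioneer→Slot 5 ($139), Iris→Slot 7 ($110), Delta→Slot 4 ($69), Apex→Slot 2 ($143); total welfare W = $461.
Apex receives Slot 2 at value $143, so the others get W − 143 = $318.
Without Apex: best allocation of the remaining 3 bidders over all 4 slots is Pioneer→Slot 5 ($139), Iris→Slot 2 ($90), Delta→Slot 7 ($139), total $368.
VCG payment = (others' best without Apex) − (others' welfare with Apex) = 368 − 318 = $50.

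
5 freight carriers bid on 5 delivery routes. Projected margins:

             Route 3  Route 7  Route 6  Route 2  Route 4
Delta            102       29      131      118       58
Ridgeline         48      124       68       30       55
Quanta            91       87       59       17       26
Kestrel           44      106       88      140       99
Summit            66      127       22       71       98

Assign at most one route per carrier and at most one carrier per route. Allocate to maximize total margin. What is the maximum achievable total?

Max total: $584k

This is the linear assignment problem.
Optimal: Delta→Route 6 ($131k), Ridgeline→Route 7 ($124k), Quanta→Route 3 ($91k), Kestrel→Route 2 ($140k), Summit→Route 4 ($98k) — total 131+124+91+140+98 = $584k.
Column-greedy (each route in turn goes to its best remaining carrier) gives $373k, worse by 211.
Next-best assignment: Delta→Route 6, Ridgeline→Route 4, Quanta→Route 3, Kestrel→Route 2, Summit→Route 7 = $544k.
Swapping Quanta↔Ridgeline (Quanta→Route 7 $87k, Ridgeline→Route 3 $48k) loses 80.
Every other assignment is strictly worse.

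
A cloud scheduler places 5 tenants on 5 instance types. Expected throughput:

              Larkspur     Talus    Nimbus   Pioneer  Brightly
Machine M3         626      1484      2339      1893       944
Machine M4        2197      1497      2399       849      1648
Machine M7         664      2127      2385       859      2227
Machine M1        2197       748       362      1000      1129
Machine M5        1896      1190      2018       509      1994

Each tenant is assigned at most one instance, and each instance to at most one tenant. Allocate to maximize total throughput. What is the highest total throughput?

Maximum total: 10610 ops/s

This is the linear assignment problem.
Optimal: Larkspur→Machine M1 (2197 ops/s), Talus→Machine M7 (2127 ops/s), Nimbus→Machine M4 (2399 ops/s), Pioneer→Machine M3 (1893 ops/s), Brightly→Machine M5 (1994 ops/s) — total 2197+2127+2399+1893+1994 = 10610 ops/s.
Column-greedy (each instance in turn goes to its best remaining tenant) gives 8953 ops/s, worse by 1657.
Next-best assignment: Larkspur→Machine M1, Talus→Machine M4, Nimbus→Machine M7, Pioneer→Machine M3, Brightly→Machine M5 = 9966 ops/s.
Swapping Larkspur↔Pioneer (Larkspur→Machine M3 626 ops/s, Pioneer→Machine M1 1000 ops/s) loses 2464.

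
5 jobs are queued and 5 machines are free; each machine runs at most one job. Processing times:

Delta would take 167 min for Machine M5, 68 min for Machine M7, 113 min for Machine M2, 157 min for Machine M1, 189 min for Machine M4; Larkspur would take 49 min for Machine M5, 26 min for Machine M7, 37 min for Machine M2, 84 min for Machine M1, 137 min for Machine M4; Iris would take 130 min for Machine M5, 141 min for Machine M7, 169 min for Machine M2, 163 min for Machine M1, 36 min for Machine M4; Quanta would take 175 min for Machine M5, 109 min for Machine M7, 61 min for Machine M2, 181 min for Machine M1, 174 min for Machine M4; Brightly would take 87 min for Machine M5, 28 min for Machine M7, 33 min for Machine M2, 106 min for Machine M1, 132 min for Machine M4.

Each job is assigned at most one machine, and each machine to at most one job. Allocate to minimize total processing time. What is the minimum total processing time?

Min total: 320 min

This is a one-to-one assignment (minimum-cost bipartite matching).
Optimal: Delta→Machine M7 (68 min), Larkspur→Machine M5 (49 min), Iris→Machine M4 (36 min), Quanta→Machine M2 (61 min), Brightly→Machine M1 (106 min) — total 68+49+36+61+106 = 320 min.
Column-greedy (each machine in turn goes to its cheapest remaining job) gives 331 min, worse by 11.
Swapping Larkspur↔Quanta (Larkspur→Machine M2 37 min, Quanta→Machine M5 175 min) adds 102.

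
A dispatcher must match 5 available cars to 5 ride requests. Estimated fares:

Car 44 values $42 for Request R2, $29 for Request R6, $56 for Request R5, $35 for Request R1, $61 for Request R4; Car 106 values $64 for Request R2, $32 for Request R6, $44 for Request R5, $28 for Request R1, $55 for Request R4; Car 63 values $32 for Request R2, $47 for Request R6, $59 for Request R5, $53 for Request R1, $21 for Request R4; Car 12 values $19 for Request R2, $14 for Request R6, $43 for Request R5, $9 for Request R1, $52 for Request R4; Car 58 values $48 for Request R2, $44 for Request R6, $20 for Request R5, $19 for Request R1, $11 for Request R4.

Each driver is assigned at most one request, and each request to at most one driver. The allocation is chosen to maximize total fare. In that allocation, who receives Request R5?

Car 44 receives Request R5.

Optimal: Car 44→Request R5 ($56), Car 106→Request R2 ($64), Car 63→Request R1 ($53), Car 12→Request R4 ($52), Car 58→Request R6 ($44) — total 56+64+53+52+44 = $269.
Row-greedy (each driver in turn takes its best remaining request) gives $217, worse by 52.
Next-best assignment: Car 44→Request R4, Car 106→Request R2, Car 63→Request R1, Car 12→Request R5, Car 58→Request R6 = $265.
Car 44's own top request is Request R4 ($61), but forcing Car 44→Request R4 and reassigning the rest optimally gives only $265 — worse by 4.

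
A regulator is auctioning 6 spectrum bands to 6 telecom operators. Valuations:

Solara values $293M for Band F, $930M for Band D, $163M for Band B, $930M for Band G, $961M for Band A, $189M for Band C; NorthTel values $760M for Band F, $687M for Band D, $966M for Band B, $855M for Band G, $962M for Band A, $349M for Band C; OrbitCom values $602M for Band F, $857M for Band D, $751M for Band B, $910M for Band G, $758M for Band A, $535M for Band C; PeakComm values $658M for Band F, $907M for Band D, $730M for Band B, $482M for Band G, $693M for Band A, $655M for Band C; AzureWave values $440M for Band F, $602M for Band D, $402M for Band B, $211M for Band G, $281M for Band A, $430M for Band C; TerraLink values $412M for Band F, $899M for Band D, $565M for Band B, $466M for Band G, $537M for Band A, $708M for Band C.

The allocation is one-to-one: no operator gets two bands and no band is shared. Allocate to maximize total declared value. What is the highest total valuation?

Maximum total: $4892M

This is the linear assignment problem.
Optimal: Solara→Band A ($961M), NorthTel→Band B ($966M), OrbitCom→Band G ($910M), PeakComm→Band D ($907M), AzureWave→Band F ($440M), TerraLink→Band C ($708M) — total 961+966+910+907+440+708 = $4892M.
Column-greedy (each band in turn goes to its best remaining operator) gives $3890M, worse by 1002.
Next-best assignment: Solara→Band A, NorthTel→Band B, OrbitCom→Band G, PeakComm→Band C, AzureWave→Band F, TerraLink→Band D = $4831M.
Swapping OrbitCom↔Solara (OrbitCom→Band A $758M, Solara→Band G $930M) loses 183.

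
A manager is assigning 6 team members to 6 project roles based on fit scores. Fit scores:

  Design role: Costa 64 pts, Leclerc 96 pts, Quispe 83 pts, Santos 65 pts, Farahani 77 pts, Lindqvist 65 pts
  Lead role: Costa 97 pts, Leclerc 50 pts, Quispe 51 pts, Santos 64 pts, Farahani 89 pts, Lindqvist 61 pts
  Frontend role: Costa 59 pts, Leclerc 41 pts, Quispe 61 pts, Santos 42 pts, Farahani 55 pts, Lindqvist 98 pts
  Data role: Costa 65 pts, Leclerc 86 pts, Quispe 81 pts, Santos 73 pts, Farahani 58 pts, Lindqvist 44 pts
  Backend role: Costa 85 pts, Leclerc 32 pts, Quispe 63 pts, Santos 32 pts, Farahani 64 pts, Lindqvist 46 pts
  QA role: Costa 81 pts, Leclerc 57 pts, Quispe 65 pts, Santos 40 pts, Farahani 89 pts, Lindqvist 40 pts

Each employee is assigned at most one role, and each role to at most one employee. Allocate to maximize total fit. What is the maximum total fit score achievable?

This is a one-to-one assignment (maximum-weight bipartite matching).
Optimal: Costa→Lead role (97 pts), Leclerc→Design role (96 pts), Quispe→Backend role (63 pts), Santos→Data role (73 pts), Farahani→QA role (89 pts), Lindqvist→Frontend role (98 pts) — total 97+96+63+73+89+98 = 516 pts.
Max-entry greedy (repeatedly take the single best remaining cell) gives 493 pts, worse by 23.
Swapping Lindqvist↔Leclerc (Lindqvist→Design role 65 pts, Leclerc→Frontend role 41 pts) loses 88.
Every other assignment is strictly worse.

Max total: 516 pts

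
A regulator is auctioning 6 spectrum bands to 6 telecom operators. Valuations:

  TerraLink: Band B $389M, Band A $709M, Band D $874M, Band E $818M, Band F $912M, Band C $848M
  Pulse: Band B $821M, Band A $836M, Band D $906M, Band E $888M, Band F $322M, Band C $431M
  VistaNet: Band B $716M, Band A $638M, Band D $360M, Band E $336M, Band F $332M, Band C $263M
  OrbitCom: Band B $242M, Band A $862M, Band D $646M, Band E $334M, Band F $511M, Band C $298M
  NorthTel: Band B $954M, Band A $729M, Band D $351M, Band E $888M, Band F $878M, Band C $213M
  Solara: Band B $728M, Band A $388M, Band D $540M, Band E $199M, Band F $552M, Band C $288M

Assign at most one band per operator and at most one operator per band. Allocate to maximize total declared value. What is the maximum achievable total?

Optimal: TerraLink→Band C ($848M), Pulse→Band D ($906M), VistaNet→Band B ($716M), OrbitCom→Band A ($862M), NorthTel→Band E ($888M), Solara→Band F ($552M) — total 848+906+716+862+888+552 = $4772M.
Max-entry greedy (repeatedly take the single best remaining cell) gives $4258M, worse by 514.

Maximum total: $4772M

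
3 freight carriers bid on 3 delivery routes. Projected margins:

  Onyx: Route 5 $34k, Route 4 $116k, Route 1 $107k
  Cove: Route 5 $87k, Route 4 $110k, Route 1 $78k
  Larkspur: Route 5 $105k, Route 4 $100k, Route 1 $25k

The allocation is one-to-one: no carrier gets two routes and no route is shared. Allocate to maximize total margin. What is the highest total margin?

Maximum total: $322k

Optimal: Onyx→Route 1 ($107k), Cove→Route 4 ($110k), Larkspur→Route 5 ($105k) — total 107+110+105 = $322k.
Column-greedy (each route in turn goes to its best remaining carrier) gives $299k, worse by 23.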